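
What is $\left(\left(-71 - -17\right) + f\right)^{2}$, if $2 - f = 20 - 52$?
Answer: $400$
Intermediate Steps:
$f = 34$ ($f = 2 - \left(20 - 52\right) = 2 - -32 = 2 + 32 = 34$)
$\left(\left(-71 - -17\right) + f\right)^{2} = \left(\left(-71 - -17\right) + 34\right)^{2} = \left(\left(-71 + 17\right) + 34\right)^{2} = \left(-54 + 34\right)^{2} = \left(-20\right)^{2} = 400$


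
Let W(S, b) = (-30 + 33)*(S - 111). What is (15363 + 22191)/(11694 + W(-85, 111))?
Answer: 6259/1851 ≈ 3.3814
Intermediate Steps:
W(S, b) = -333 + 3*S (W(S, b) = 3*(-111 + S) = -333 + 3*S)
(15363 + 22191)/(11694 + W(-85, 111)) = (15363 + 22191)/(11694 + (-333 + 3*(-85))) = 37554/(11694 + (-333 - 255)) = 37554/(11694 - 588) = 37554/11106 = 37554*(1/11106) = 6259/1851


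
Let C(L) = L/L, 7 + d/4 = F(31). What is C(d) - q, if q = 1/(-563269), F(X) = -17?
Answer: 563270/563269 ≈ 1.0000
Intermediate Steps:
q = -1/563269 ≈ -1.7754e-6
d = -96 (d = -28 + 4*(-17) = -28 - 68 = -96)
C(L) = 1
C(d) - q = 1 - 1*(-1/563269) = 1 + 1/563269 = 563270/563269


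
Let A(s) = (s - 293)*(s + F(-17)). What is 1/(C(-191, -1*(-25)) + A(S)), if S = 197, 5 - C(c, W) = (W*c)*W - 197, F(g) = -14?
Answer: 1/102009 ≈ 9.8031e-6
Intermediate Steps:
C(c, W) = 202 - c*W**2 (C(c, W) = 5 - ((W*c)*W - 197) = 5 - (c*W**2 - 197) = 5 - (-197 + c*W**2) = 5 + (197 - c*W**2) = 202 - c*W**2)
A(s) = (-293 + s)*(-14 + s) (A(s) = (s - 293)*(s - 14) = (-293 + s)*(-14 + s))
1/(C(-191, -1*(-25)) + A(S)) = 1/((202 - 1*(-191)*(-1*(-25))**2) + (4102 + 197**2 - 307*197)) = 1/((202 - 1*(-191)*25**2) + (4102 + 38809 - 60479)) = 1/((202 - 1*(-191)*625) - 17568) = 1/((202 + 119375) - 17568) = 1/(119577 - 17568) = 1/102009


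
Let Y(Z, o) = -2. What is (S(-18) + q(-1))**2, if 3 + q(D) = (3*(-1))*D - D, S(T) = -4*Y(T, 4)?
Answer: 81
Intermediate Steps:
S(T) = 8 (S(T) = -4*(-2) = 8)
q(D) = -3 - 4*D (q(D) = -3 + ((3*(-1))*D - D) = -3 + (-3*D - D) = -3 - 4*D)
(S(-18) + q(-1))**2 = (8 + (-3 - 4*(-1)))**2 = (8 + (-3 + 4))**2 = (8 + 1)**2 = 9**2 = 81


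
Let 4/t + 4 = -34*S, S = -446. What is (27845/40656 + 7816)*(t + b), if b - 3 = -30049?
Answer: -12062903872928933/51362080 ≈ -2.3486e+8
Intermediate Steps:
b = -30046 (b = 3 - 30049 = -30046)
t = 1/3790 (t = 4/(-4 - 34*(-446)) = 4/(-4 + 15164) = 4/15160 = 4*(1/15160) = 1/3790 ≈ 0.00026385)
(27845/40656 + 7816)*(t + b) = (27845/40656 + 7816)*(1/3790 - 30046) = (27845*(1/40656) + 7816)*(-113874339/3790) = (27845/40656 + 7816)*(-113874339/3790) = (317795141/40656)*(-113874339/3790) = -12062903872928933/51362080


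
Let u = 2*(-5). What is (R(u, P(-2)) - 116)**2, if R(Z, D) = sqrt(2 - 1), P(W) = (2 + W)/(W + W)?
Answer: 13225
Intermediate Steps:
P(W) = (2 + W)/(2*W) (P(W) = (2 + W)/((2*W)) = (2 + W)*(1/(2*W)) = (2 + W)/(2*W))
u = -10
R(Z, D) = 1 (R(Z, D) = sqrt(1) = 1)
(R(u, P(-2)) - 116)**2 = (1 - 116)**2 = (-115)**2 = 13225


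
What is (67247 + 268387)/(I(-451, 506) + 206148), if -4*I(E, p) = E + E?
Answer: 671268/412747 ≈ 1.6263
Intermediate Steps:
I(E, p) = -E/2 (I(E, p) = -(E + E)/4 = -E/2)
(67247 + 268387)/(I(-451, 506) + 206148) = (67247 + 268387)/(-½*(-451) + 206148) = 335634/(451/2 + 206148) = 335634/(412747/2) = 335634*(2/412747) = 671268/412747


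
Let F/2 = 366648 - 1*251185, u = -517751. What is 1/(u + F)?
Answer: -1/286825 ≈ -3.4864e-6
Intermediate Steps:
F = 230926 (F = 2*(366648 - 1*251185) = 2*(366648 - 251185) = 2*115463 = 230926)
1/(u + F) = 1/(-517751 + 230926) = 1/(-286825) = -1/286825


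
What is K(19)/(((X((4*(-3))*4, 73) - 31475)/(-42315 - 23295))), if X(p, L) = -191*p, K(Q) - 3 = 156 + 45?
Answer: 13384440/22307 ≈ 600.01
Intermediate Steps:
K(Q) = 204 (K(Q) = 3 + (156 + 45) = 3 + 201 = 204)
K(19)/(((X((4*(-3))*4, 73) - 31475)/(-42315 - 23295))) = 204/(((-191*4*(-3)*4 - 31475)/(-42315 - 23295))) = 204/(((-(-2292)*4 - 31475)/(-65610))) = 204/(((-191*(-48) - 31475)*(-1/65610))) = 204/(((9168 - 31475)*(-1/65610))) = 204/((-22307*(-1/65610))) = 204/(22307/65610) = 204*(65610/22307) = 13384440/22307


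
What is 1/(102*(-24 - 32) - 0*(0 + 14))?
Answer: -1/5712 ≈ -0.00017507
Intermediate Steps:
1/(102*(-24 - 32) - 0*(0 + 14)) = 1/(102*(-56) - 0*14) = 1/(-5712 - 1*0) = 1/(-5712 + 0) = 1/(-5712) = -1/5712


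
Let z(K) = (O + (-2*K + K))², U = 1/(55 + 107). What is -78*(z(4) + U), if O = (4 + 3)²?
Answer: -4264663/27 ≈ -1.5795e+5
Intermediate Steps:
U = 1/162 ≈ 0.0061728
O = 49 (O = 7² = 49)
z(K) = (49 - K)² (z(K) = (49 + (-2*K + K))² = (49 - K)²)
-78*(z(4) + U) = -78*((-49 + 4)² + 1/162) = -78*((-45)² + 1/162) = -78*(2025 + 1/162) = -78*328051/162 = -4264663/27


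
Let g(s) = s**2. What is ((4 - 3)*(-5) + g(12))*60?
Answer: 8340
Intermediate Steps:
((4 - 3)*(-5) + g(12))*60 = ((4 - 3)*(-5) + 12**2)*60 = (1*(-5) + 144)*60 = (-5 + 144)*60 = 139*60 = 8340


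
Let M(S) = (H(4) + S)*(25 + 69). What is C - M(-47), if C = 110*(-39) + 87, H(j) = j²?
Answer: -1289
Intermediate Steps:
M(S) = 1504 + 94*S (M(S) = (4² + S)*(25 + 69) = (16 + S)*94 = 1504 + 94*S)
C = -4203 (C = -4290 + 87 = -4203)
C - M(-47) = -4203 - (1504 + 94*(-47)) = -4203 - (1504 - 4418) = -4203 - 1*(-2914) = -4203 + 2914 = -1289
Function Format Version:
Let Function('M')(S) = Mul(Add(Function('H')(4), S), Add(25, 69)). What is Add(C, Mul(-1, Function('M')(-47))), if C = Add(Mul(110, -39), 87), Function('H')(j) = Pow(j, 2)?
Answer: -1289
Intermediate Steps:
Function('M')(S) = Add(1504, Mul(94, S)) (Function('M')(S) = Mul(Add(Pow(4, 2), S), Add(25, 69)) = Mul(Add(16, S), 94) = Add(1504, Mul(94, S)))
C = -4203 (C = Add(-4290, 87) = -4203)
Add(C, Mul(-1, Function('M')(-47))) = Add(-4203, Mul(-1, Add(1504, Mul(94, -47)))) = Add(-4203, Mul(-1, Add(1504, -4418))) = Add(-4203, Mul(-1, -2914)) = Add(-4203, 2914) = -1289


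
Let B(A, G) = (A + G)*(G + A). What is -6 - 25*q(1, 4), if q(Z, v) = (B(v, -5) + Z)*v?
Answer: -206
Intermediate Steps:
B(A, G) = (A + G)² (B(A, G) = (A + G)*(A + G) = (A + G)²)
q(Z, v) = v*(Z + (-5 + v)²) (q(Z, v) = ((v - 5)² + Z)*v = ((-5 + v)² + Z)*v = (Z + (-5 + v)²)*v = v*(Z + (-5 + v)²))
-6 - 25*q(1, 4) = -6 - 100*(1 + (-5 + 4)²) = -6 - 100*(1 + (-1)²) = -6 - 100*(1 + 1) = -6 - 100*2 = -6 - 25*8 = -6 - 200 = -206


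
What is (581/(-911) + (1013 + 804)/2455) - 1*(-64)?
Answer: 143365252/2236505 ≈ 64.102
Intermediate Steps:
(581/(-911) + (1013 + 804)/2455) - 1*(-64) = (581*(-1/911) + 1817*(1/2455)) + 64 = (-581/911 + 1817/2455) + 64 = 228932/2236505 + 64 = 143365252/2236505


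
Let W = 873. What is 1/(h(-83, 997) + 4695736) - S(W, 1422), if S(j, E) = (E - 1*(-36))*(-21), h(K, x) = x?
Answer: 143804570995/4696733 ≈ 30618.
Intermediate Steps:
S(j, E) = -756 - 21*E (S(j, E) = (E + 36)*(-21) = (36 + E)*(-21) = -756 - 21*E)
1/(h(-83, 997) + 4695736) - S(W, 1422) = 1/(997 + 4695736) - (-756 - 21*1422) = 1/4696733 - (-756 - 29862) = 1/4696733 - 1*(-30618) = 1/4696733 + 30618 = 143804570995/4696733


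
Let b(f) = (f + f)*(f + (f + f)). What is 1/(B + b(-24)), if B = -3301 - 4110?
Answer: -1/3955 ≈ -0.00025284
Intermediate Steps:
B = -7411
b(f) = 6*f² (b(f) = (2*f)*(f + 2*f) = (2*f)*(3*f) = 6*f²)
1/(B + b(-24)) = 1/(-7411 + 6*(-24)²) = 1/(-7411 + 6*576) = 1/(-7411 + 3456) = 1/(-3955) = -1/3955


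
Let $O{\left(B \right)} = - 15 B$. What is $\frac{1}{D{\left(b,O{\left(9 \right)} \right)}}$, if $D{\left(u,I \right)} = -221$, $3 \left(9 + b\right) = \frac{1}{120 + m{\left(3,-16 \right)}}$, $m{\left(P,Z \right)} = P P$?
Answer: $- \frac{1}{221} \approx -0.0045249$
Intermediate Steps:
$m{\left(P,Z \right)} = P^{2}$
$b = - \frac{3482}{387}$ ($b = -9 + \frac{1}{3 \left(120 + 3^{2}\right)} = -9 + \frac{1}{3 \left(120 + 9\right)} = -9 + \frac{1}{3 \cdot 129} = -9 + \frac{1}{3} \cdot \frac{1}{129} = -9 + \frac{1}{387} = - \frac{3482}{387} \approx -8.9974$)
$\frac{1}{D{\left(b,O{\left(9 \right)} \right)}} = \frac{1}{-221} = - \frac{1}{221}$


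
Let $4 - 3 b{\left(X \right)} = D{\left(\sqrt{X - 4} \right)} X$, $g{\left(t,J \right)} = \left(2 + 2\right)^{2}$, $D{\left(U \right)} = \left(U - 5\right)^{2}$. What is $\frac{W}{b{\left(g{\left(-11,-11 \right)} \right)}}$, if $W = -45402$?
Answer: $\frac{3337047}{1606} + \frac{908040 \sqrt{3}}{803} \approx 4036.5$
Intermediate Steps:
$D{\left(U \right)} = \left(-5 + U\right)^{2}$
$g{\left(t,J \right)} = 16$ ($g{\left(t,J \right)} = 4^{2} = 16$)
$b{\left(X \right)} = \frac{4}{3} - \frac{X \left(-5 + \sqrt{-4 + X}\right)^{2}}{3}$ ($b{\left(X \right)} = \frac{4}{3} - \frac{\left(-5 + \sqrt{X - 4}\right)^{2} X}{3} = \frac{4}{3} - \frac{\left(-5 + \sqrt{-4 + X}\right)^{2} X}{3} = \frac{4}{3} - \frac{X \left(-5 + \sqrt{-4 + X}\right)^{2}}{3}$)
$\frac{W}{b{\left(g{\left(-11,-11 \right)} \right)}} = - \frac{45402}{\frac{4}{3} - \frac{16 \left(-5 + \sqrt{-4 + 16}\right)^{2}}{3}} = - \frac{45402}{\frac{4}{3} - \frac{16 \left(-5 + \sqrt{12}\right)^{2}}{3}} = - \frac{45402}{\frac{4}{3} - \frac{16 \left(-5 + 2 \sqrt{3}\right)^{2}}{3}}$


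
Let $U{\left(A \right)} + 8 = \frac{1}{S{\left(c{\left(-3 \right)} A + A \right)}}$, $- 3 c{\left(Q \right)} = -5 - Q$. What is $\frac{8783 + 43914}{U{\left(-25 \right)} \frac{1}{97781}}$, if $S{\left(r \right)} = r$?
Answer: $- \frac{644095669625}{1003} \approx -6.4217 \cdot 10^{8}$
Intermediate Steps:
$c{\left(Q \right)} = \frac{5}{3} + \frac{Q}{3}$ ($c{\left(Q \right)} = - \frac{-5 - Q}{3} = \frac{5}{3} + \frac{Q}{3}$)
$U{\left(A \right)} = -8 + \frac{3}{5 A}$ ($U{\left(A \right)} = -8 + \frac{1}{\left(\frac{5}{3} + \frac{1}{3} \left(-3\right)\right) A + A} = -8 + \frac{1}{\left(\frac{5}{3} - 1\right) A + A} = -8 + \frac{1}{\frac{2 A}{3} + A} = -8 + \frac{1}{\frac{5}{3} A} = -8 + \frac{3}{5 A}$)
$\frac{8783 + 43914}{U{\left(-25 \right)} \frac{1}{97781}} = \frac{8783 + 43914}{\left(-8 + \frac{3}{5 \left(-25\right)}\right) \frac{1}{97781}} = \frac{52697}{\left(-8 + \frac{3}{5} \left(- \frac{1}{25}\right)\right) \frac{1}{97781}} = \frac{52697}{\left(-8 - \frac{3}{125}\right) \frac{1}{97781}} = \frac{52697}{\left(- \frac{1003}{125}\right) \frac{1}{97781}} = \frac{52697}{- \frac{1003}{12222625}} = 52697 \left(- \frac{12222625}{1003}\right) = - \frac{644095669625}{1003}$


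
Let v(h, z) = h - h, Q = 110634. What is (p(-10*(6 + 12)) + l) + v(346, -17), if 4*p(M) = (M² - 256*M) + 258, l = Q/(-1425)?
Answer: 18626519/950 ≈ 19607.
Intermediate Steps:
v(h, z) = 0
l = -36878/475 (l = 110634/(-1425) = 110634*(-1/1425) = -36878/475 ≈ -77.638)
p(M) = 129/2 - 64*M + M²/4 (p(M) = ((M² - 256*M) + 258)/4 = (258 + M² - 256*M)/4 = 129/2 - 64*M + M²/4)
(p(-10*(6 + 12)) + l) + v(346, -17) = ((129/2 - (-640)*(6 + 12) + (-10*(6 + 12))²/4) - 36878/475) + 0 = ((129/2 - (-640)*18 + (-10*18)²/4) - 36878/475) + 0 = ((129/2 - 64*(-180) + (¼)*(-180)²) - 36878/475) + 0 = ((129/2 + 11520 + (¼)*32400) - 36878/475) + 0 = ((129/2 + 11520 + 8100) - 36878/475) + 0 = (39369/2 - 36878/475) + 0 = 18626519/950 + 0 = 18626519/950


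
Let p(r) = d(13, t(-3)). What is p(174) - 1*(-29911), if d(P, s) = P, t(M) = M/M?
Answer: 29924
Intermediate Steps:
t(M) = 1
p(r) = 13
p(174) - 1*(-29911) = 13 - 1*(-29911) = 13 + 29911 = 29924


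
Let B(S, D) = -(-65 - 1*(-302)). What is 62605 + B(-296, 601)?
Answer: 62368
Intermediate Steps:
B(S, D) = -237 (B(S, D) = -(-65 + 302) = -1*237 = -237)
62605 + B(-296, 601) = 62605 - 237 = 62368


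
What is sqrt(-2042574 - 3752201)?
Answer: 5*I*sqrt(231791) ≈ 2407.2*I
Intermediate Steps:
sqrt(-2042574 - 3752201) = sqrt(-5794775) = 5*I*sqrt(231791)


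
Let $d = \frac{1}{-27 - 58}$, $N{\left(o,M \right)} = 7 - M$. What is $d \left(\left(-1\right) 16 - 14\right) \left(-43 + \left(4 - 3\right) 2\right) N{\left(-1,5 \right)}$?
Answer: $- \frac{492}{17} \approx -28.941$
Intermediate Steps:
$d = - \frac{1}{85}$ ($d = \frac{1}{-85} = - \frac{1}{85} \approx -0.011765$)
$d \left(\left(-1\right) 16 - 14\right) \left(-43 + \left(4 - 3\right) 2\right) N{\left(-1,5 \right)} = - \frac{\left(\left(-1\right) 16 - 14\right) \left(-43 + \left(4 - 3\right) 2\right)}{85} \left(7 - 5\right) = - \frac{\left(-16 - 14\right) \left(-43 + 1 \cdot 2\right)}{85} \left(7 - 5\right) = - \frac{\left(-30\right) \left(-43 + 2\right)}{85} \cdot 2 = - \frac{\left(-30\right) \left(-41\right)}{85} \cdot 2 = \left(- \frac{1}{85}\right) 1230 \cdot 2 = \left(- \frac{246}{17}\right) 2 = - \frac{492}{17}$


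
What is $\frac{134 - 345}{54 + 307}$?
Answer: $- \frac{211}{361} \approx -0.58449$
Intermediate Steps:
$\frac{134 - 345}{54 + 307} = - \frac{211}{361}$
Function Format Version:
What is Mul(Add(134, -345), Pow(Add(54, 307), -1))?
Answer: Rational(-211, 361) ≈ -0.58449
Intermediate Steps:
Mul(Add(134, -345), Pow(Add(54, 307), -1)) = Mul(-211, Pow(361, -1)) = Mul(-211, Rational(1, 361)) = Rational(-211, 361)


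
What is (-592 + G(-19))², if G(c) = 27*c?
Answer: 1221025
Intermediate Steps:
(-592 + G(-19))² = (-592 + 27*(-19))² = (-592 - 513)² = (-1105)² = 1221025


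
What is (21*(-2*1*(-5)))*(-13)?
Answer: -2730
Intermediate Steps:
(21*(-2*1*(-5)))*(-13) = (21*(-2*(-5)))*(-13) = (21*10)*(-13) = 210*(-13) = -2730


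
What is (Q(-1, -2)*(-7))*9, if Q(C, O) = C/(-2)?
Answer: -63/2 ≈ -31.500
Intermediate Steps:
Q(C, O) = -C/2 (Q(C, O) = C*(-1/2) = -C/2)
(Q(-1, -2)*(-7))*9 = (-1/2*(-1)*(-7))*9 = ((1/2)*(-7))*9 = -7/2*9 = -63/2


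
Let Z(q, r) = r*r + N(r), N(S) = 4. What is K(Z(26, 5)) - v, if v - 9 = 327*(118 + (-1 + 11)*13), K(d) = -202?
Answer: -81307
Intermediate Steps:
Z(q, r) = 4 + r**2 (Z(q, r) = r*r + 4 = r**2 + 4 = 4 + r**2)
v = 81105 (v = 9 + 327*(118 + (-1 + 11)*13) = 9 + 327*(118 + 10*13) = 9 + 327*(118 + 130) = 9 + 327*248 = 9 + 81096 = 81105)
K(Z(26, 5)) - v = -202 - 1*81105 = -202 - 81105 = -81307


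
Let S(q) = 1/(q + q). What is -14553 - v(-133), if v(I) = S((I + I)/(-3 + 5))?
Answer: -3871097/266 ≈ -14553.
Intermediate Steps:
S(q) = 1/(2*q)
v(I) = 1/(2*I) (v(I) = 1/(2*(((I + I)/(-3 + 5)))) = 1/(2*(((2*I)/2))) = 1/(2*(((2*I)*(½)))) = 1/(2*I))
-14553 - v(-133) = -14553 - 1/(2*(-133)) = -14553 - (-1)/(2*133) = -14553 - 1*(-1/266) = -14553 + 1/266 = -3871097/266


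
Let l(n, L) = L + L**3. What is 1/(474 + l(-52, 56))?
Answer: 1/176146 ≈ 5.6771e-6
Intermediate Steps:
1/(474 + l(-52, 56)) = 1/(474 + (56 + 56**3)) = 1/(474 + (56 + 175616)) = 1/(474 + 175672) = 1/176146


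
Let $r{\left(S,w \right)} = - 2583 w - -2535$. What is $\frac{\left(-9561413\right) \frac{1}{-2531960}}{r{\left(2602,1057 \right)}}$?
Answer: $- \frac{9561413}{6906417164160} \approx -1.3844 \cdot 10^{-6}$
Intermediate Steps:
$r{\left(S,w \right)} = 2535 - 2583 w$ ($r{\left(S,w \right)} = - 2583 w + 2535 = 2535 - 2583 w$)
$\frac{\left(-9561413\right) \frac{1}{-2531960}}{r{\left(2602,1057 \right)}} = \frac{\left(-9561413\right) \frac{1}{-2531960}}{2535 - 2730231} = \frac{\left(-9561413\right) \left(- \frac{1}{2531960}\right)}{2535 - 2730231} = \frac{9561413}{2531960 \left(-2727696\right)} = \frac{9561413}{2531960} \left(- \frac{1}{2727696}\right) = - \frac{9561413}{6906417164160}$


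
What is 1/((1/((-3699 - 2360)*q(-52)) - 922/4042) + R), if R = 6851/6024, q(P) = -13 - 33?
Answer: 1696602353928/1542521824351 ≈ 1.0999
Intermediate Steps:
q(P) = -46
R = 6851/6024 (R = 6851*(1/6024) = 6851/6024 ≈ 1.1373)
1/((1/((-3699 - 2360)*q(-52)) - 922/4042) + R) = 1/((1/(-3699 - 2360*(-46)) - 922/4042) + 6851/6024) = 1/((-1/46/(-6059) - 922*1/4042) + 6851/6024) = 1/((-1/6059*(-1/46) - 461/2021) + 6851/6024) = 1/((1/278714 - 461/2021) + 6851/6024) = 1/(-128485133/563280994 + 6851/6024) = 1/(1542521824351/1696602353928) = 1696602353928/1542521824351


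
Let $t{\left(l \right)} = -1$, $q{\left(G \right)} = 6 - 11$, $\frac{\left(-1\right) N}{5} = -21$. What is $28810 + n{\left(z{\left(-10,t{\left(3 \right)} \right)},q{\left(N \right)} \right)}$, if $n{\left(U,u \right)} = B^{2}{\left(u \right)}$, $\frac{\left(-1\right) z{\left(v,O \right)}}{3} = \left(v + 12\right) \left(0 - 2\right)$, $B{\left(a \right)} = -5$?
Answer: $28835$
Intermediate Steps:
$N = 105$ ($N = \left(-5\right) \left(-21\right) = 105$)
$q{\left(G \right)} = -5$
$z{\left(v,O \right)} = 72 + 6 v$ ($z{\left(v,O \right)} = - 3 \left(v + 12\right) \left(0 - 2\right) = - 3 \left(12 + v\right) \left(-2\right) = - 3 \left(-24 - 2 v\right) = 72 + 6 v$)
$n{\left(U,u \right)} = 25$ ($n{\left(U,u \right)} = \left(-5\right)^{2} = 25$)
$28810 + n{\left(z{\left(-10,t{\left(3 \right)} \right)},q{\left(N \right)} \right)} = 28810 + 25 = 28835$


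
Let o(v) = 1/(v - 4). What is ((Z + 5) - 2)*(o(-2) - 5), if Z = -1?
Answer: -31/3 ≈ -10.333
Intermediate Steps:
o(v) = 1/(-4 + v)
((Z + 5) - 2)*(o(-2) - 5) = ((-1 + 5) - 2)*(1/(-4 - 2) - 5) = (4 - 2)*(1/(-6) - 5) = 2*(-⅙ - 5) = 2*(-31/6) = -31/3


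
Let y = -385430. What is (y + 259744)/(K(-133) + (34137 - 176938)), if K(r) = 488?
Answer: 125686/142313 ≈ 0.88317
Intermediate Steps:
(y + 259744)/(K(-133) + (34137 - 176938)) = (-385430 + 259744)/(488 + (34137 - 176938)) = -125686/(488 - 142801) = -125686/(-142313) = -125686*(-1/142313) = 125686/142313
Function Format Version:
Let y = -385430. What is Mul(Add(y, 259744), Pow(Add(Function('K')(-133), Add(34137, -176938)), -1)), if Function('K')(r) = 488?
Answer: Rational(125686, 142313) ≈ 0.88317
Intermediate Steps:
Mul(Add(y, 259744), Pow(Add(Function('K')(-133), Add(34137, -176938)), -1)) = Mul(Add(-385430, 259744), Pow(Add(488, Add(34137, -176938)), -1)) = Mul(-125686, Pow(Add(488, -142801), -1)) = Mul(-125686, Pow(-142313, -1)) = Mul(-125686, Rational(-1, 142313)) = Rational(125686, 142313)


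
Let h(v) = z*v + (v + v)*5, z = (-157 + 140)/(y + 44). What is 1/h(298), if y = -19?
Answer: 25/69434 ≈ 0.00036005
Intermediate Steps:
z = -17/25 (z = (-157 + 140)/(-19 + 44) = -17/25 ≈ -0.68000)
h(v) = 233*v/25 (h(v) = -17*v/25 + (v + v)*5 = -17*v/25 + (2*v)*5 = -17*v/25 + 10*v = 233*v/25)
1/h(298) = 1/((233/25)*298) = 1/(69434/25) = 25/69434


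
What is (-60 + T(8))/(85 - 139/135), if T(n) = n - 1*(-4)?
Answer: -810/1417 ≈ -0.57163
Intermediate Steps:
T(n) = 4 + n (T(n) = n + 4 = 4 + n)
(-60 + T(8))/(85 - 139/135) = (-60 + (4 + 8))/(85 - 139/135) = (-60 + 12)/(85 - 139*1/135) = -48/(85 - 139/135) = -48/(11336/135) = (135/11336)*(-48) = -810/1417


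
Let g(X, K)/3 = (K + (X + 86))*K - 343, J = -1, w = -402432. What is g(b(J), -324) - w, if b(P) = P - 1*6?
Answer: 639543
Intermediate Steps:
b(P) = -6 + P (b(P) = P - 6 = -6 + P)
g(X, K) = -1029 + 3*K*(86 + K + X) (g(X, K) = 3*((K + (X + 86))*K - 343) = 3*((K + (86 + X))*K - 343) = 3*((86 + K + X)*K - 343) = 3*(K*(86 + K + X) - 343) = 3*(-343 + K*(86 + K + X)) = -1029 + 3*K*(86 + K + X))
g(b(J), -324) - w = (-1029 + 3*(-324)**2 + 258*(-324) + 3*(-324)*(-6 - 1)) - 1*(-402432) = (-1029 + 3*104976 - 83592 + 3*(-324)*(-7)) + 402432 = (-1029 + 314928 - 83592 + 6804) + 402432 = 237111 + 402432 = 639543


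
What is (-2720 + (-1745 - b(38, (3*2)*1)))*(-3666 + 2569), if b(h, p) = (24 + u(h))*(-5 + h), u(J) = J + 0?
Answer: 7142567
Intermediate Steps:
u(J) = J
b(h, p) = (-5 + h)*(24 + h) (b(h, p) = (24 + h)*(-5 + h) = (-5 + h)*(24 + h))
(-2720 + (-1745 - b(38, (3*2)*1)))*(-3666 + 2569) = (-2720 + (-1745 - (-120 + 38**2 + 19*38)))*(-3666 + 2569) = (-2720 + (-1745 - (-120 + 1444 + 722)))*(-1097) = (-2720 + (-1745 - 1*2046))*(-1097) = (-2720 + (-1745 - 2046))*(-1097) = (-2720 - 3791)*(-1097) = -6511*(-1097) = 7142567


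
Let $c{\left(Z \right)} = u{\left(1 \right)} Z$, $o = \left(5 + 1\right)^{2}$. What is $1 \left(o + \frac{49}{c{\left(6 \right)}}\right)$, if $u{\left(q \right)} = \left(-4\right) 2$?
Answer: $\frac{1679}{48} \approx 34.979$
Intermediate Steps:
$u{\left(q \right)} = -8$
$o = 36$ ($o = 6^{2} = 36$)
$c{\left(Z \right)} = - 8 Z$
$1 \left(o + \frac{49}{c{\left(6 \right)}}\right) = 1 \left(36 + \frac{49}{\left(-8\right) 6}\right) = 1 \left(36 + \frac{49}{-48}\right) = 1 \left(36 + 49 \left(- \frac{1}{48}\right)\right) = 1 \left(36 - \frac{49}{48}\right) = 1 \cdot \frac{1679}{48} = \frac{1679}{48}$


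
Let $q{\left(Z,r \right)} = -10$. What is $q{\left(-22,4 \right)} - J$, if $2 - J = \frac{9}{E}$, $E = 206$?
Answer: $- \frac{2463}{206} \approx -11.956$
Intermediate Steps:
$J = \frac{403}{206}$ ($J = 2 - \frac{9}{206} = \frac{403}{206} \approx 1.9563$)
$q{\left(-22,4 \right)} - J = -10 - \frac{403}{206} = - \frac{2463}{206}$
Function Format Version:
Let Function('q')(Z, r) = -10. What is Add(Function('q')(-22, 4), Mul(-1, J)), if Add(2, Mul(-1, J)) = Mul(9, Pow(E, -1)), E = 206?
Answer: Rational(-2463, 206) ≈ -11.956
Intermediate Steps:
J = Rational(403, 206) (J = Add(2, Mul(-1, Mul(9, Pow(206, -1)))) = Add(2, Mul(-1, Mul(9, Rational(1, 206)))) = Add(2, Mul(-1, Rational(9, 206))) = Add(2, Rational(-9, 206)) = Rational(403, 206) ≈ 1.9563)
Add(Function('q')(-22, 4), Mul(-1, J)) = Add(-10, Mul(-1, Rational(403, 206))) = Add(-10, Rational(-403, 206)) = Rational(-2463, 206)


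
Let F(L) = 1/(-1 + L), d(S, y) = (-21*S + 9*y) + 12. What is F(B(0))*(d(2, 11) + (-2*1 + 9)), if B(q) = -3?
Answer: -19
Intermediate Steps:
d(S, y) = 12 - 21*S + 9*y
F(B(0))*(d(2, 11) + (-2*1 + 9)) = ((12 - 21*2 + 9*11) + (-2*1 + 9))/(-1 - 3) = ((12 - 42 + 99) + (-2 + 9))/(-4) = -(69 + 7)/4 = -1/4*76 = -19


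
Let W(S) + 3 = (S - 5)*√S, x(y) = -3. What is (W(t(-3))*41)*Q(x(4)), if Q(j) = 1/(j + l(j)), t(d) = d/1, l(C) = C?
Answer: 41/2 + 164*I*√3/3 ≈ 20.5 + 94.685*I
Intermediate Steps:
t(d) = d (t(d) = d*1 = d)
Q(j) = 1/(2*j) (Q(j) = 1/(j + j) = 1/(2*j))
W(S) = -3 + √S*(-5 + S) (W(S) = -3 + (S - 5)*√S = -3 + (-5 + S)*√S = -3 + √S*(-5 + S))
(W(t(-3))*41)*Q(x(4)) = ((-3 + (-3)^(3/2) - 5*I*√3)*41)*((½)/(-3)) = ((-3 - 3*I*√3 - 5*I*√3)*41)*((½)*(-⅓)) = ((-3 - 3*I*√3 - 5*I*√3)*41)*(-⅙) = ((-3 - 8*I*√3)*41)*(-⅙) = (-123 - 328*I*√3)*(-⅙) = 41/2 + 164*I*√3/3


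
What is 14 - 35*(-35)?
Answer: 1239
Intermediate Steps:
14 - 35*(-35) = 14 + 1225 = 1239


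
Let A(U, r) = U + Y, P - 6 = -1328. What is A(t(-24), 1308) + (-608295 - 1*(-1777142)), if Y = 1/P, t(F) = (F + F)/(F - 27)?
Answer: 26268688613/22474 ≈ 1.1688e+6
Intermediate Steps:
P = -1322 (P = 6 - 1328 = -1322)
t(F) = 2*F/(-27 + F) (t(F) = (2*F)/(-27 + F) = 2*F/(-27 + F))
Y = -1/1322 (Y = 1/(-1322) = -1/1322 ≈ -0.00075643)
A(U, r) = -1/1322 + U (A(U, r) = U - 1/1322 = -1/1322 + U)
A(t(-24), 1308) + (-608295 - 1*(-1777142)) = (-1/1322 + 2*(-24)/(-27 - 24)) + (-608295 - 1*(-1777142)) = (-1/1322 + 2*(-24)/(-51)) + (-608295 + 1777142) = (-1/1322 + 2*(-24)*(-1/51)) + 1168847 = (-1/1322 + 16/17) + 1168847 = 21135/22474 + 1168847 = 26268688613/22474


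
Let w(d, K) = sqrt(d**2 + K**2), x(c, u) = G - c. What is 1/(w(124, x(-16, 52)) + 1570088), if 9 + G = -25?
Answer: 392522/616294078011 - 5*sqrt(157)/1232588156022 ≈ 6.3686e-7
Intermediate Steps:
G = -34 (G = -9 - 25 = -34)
x(c, u) = -34 - c
w(d, K) = sqrt(K**2 + d**2)
1/(w(124, x(-16, 52)) + 1570088) = 1/(sqrt((-34 - 1*(-16))**2 + 124**2) + 1570088) = 1/(sqrt((-34 + 16)**2 + 15376) + 1570088) = 1/(sqrt((-18)**2 + 15376) + 1570088) = 1/(sqrt(324 + 15376) + 1570088) = 1/(sqrt(15700) + 1570088) = 1/(10*sqrt(157) + 1570088) = 1/(1570088 + 10*sqrt(157))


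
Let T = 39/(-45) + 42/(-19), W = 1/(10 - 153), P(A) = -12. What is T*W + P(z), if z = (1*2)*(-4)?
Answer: -488183/40755 ≈ -11.978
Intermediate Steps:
z = -8 (z = 2*(-4) = -8)
W = -1/143 (W = 1/(-143) = -1/143 ≈ -0.0069930)
T = -877/285 (T = 39*(-1/45) + 42*(-1/19) = -13/15 - 42/19 = -877/285 ≈ -3.0772)
T*W + P(z) = -877/285*(-1/143) - 12 = 877/40755 - 12 = -488183/40755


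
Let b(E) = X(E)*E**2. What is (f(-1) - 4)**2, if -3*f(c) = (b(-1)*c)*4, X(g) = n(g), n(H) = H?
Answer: 256/9 ≈ 28.444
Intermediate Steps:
X(g) = g
b(E) = E**3 (b(E) = E*E**2 = E**3)
f(c) = 4*c/3 (f(c) = -(-1)**3*c*4/3 = -(-c)*4/3 = -(-4)*c/3 = 4*c/3)
(f(-1) - 4)**2 = ((4/3)*(-1) - 4)**2 = (-4/3 - 4)**2 = (-16/3)**2 = 256/9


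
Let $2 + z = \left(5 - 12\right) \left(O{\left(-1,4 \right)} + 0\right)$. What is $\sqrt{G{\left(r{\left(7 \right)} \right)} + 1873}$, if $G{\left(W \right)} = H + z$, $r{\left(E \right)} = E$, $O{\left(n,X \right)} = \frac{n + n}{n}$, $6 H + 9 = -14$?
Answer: $\frac{\sqrt{66714}}{6} \approx 43.048$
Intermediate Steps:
$H = - \frac{23}{6}$ ($H = - \frac{3}{2} + \frac{1}{6} \left(-14\right) = - \frac{3}{2} - \frac{7}{3} = - \frac{23}{6} \approx -3.8333$)
$O{\left(n,X \right)} = 2$ ($O{\left(n,X \right)} = \frac{2 n}{n} = 2$)
$z = -16$ ($z = -2 + \left(5 - 12\right) \left(2 + 0\right) = -2 - 14 = -16$)
$G{\left(W \right)} = - \frac{119}{6}$ ($G{\left(W \right)} = - \frac{23}{6} - 16 = - \frac{119}{6}$)
$\sqrt{G{\left(r{\left(7 \right)} \right)} + 1873} = \sqrt{- \frac{119}{6} + 1873} = \sqrt{\frac{11119}{6}} = \frac{\sqrt{66714}}{6}$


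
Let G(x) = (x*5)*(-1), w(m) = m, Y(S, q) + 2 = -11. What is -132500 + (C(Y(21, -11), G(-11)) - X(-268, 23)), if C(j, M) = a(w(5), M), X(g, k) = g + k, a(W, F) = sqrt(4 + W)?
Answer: -132252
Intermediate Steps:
Y(S, q) = -13 (Y(S, q) = -2 - 11 = -13)
G(x) = -5*x (G(x) = (5*x)*(-1) = -5*x)
C(j, M) = 3 (C(j, M) = sqrt(4 + 5) = sqrt(9) = 3)
-132500 + (C(Y(21, -11), G(-11)) - X(-268, 23)) = -132500 + (3 - (-268 + 23)) = -132500 + (3 - 1*(-245)) = -132500 + (3 + 245) = -132500 + 248 = -132252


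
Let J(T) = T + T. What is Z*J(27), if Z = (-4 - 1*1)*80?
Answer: -21600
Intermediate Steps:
J(T) = 2*T
Z = -400 (Z = (-4 - 1)*80 = -5*80 = -400)
Z*J(27) = -800*27 = -400*54 = -21600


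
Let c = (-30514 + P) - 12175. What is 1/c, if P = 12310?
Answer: -1/30379 ≈ -3.2917e-5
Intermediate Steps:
c = -30379 (c = (-30514 + 12310) - 12175 = -18204 - 12175 = -30379)
1/c = 1/(-30379) = -1/30379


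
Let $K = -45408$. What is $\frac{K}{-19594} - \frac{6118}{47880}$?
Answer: $\frac{3861389}{1763460} \approx 2.1897$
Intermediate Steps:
$\frac{K}{-19594} - \frac{6118}{47880} = - \frac{45408}{-19594} - \frac{6118}{47880} = \left(-45408\right) \left(- \frac{1}{19594}\right) - \frac{23}{180} = \frac{22704}{9797} - \frac{23}{180} = \frac{3861389}{1763460}$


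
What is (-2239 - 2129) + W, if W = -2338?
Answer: -6706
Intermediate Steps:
(-2239 - 2129) + W = (-2239 - 2129) - 2338 = -4368 - 2338 = -6706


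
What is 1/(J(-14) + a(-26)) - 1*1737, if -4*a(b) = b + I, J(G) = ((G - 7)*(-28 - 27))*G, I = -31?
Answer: -112250155/64623 ≈ -1737.0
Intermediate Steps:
J(G) = G*(385 - 55*G) (J(G) = ((-7 + G)*(-55))*G = (385 - 55*G)*G = G*(385 - 55*G))
a(b) = 31/4 - b/4 (a(b) = -(b - 31)/4 = -(-31 + b)/4 = 31/4 - b/4)
1/(J(-14) + a(-26)) - 1*1737 = 1/(55*(-14)*(7 - 1*(-14)) + (31/4 - ¼*(-26))) - 1*1737 = 1/(55*(-14)*(7 + 14) + (31/4 + 13/2)) - 1737 = 1/(55*(-14)*21 + 57/4) - 1737 = 1/(-16170 + 57/4) - 1737 = 1/(-64623/4) - 1737 = -4/64623 - 1737 = -112250155/64623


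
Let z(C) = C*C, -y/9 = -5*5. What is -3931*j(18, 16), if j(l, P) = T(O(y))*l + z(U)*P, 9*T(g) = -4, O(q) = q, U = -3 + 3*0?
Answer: -534616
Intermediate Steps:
U = -3 (U = -3 + 0 = -3)
y = 225 (y = -(-45)*5 = -9*(-25) = 225)
z(C) = C**2
T(g) = -4/9 (T(g) = (1/9)*(-4) = -4/9)
j(l, P) = 9*P - 4*l/9 (j(l, P) = -4*l/9 + (-3)**2*P = -4*l/9 + 9*P = 9*P - 4*l/9)
-3931*j(18, 16) = -3931*(9*16 - 4/9*18) = -3931*(144 - 8) = -3931*136 = -534616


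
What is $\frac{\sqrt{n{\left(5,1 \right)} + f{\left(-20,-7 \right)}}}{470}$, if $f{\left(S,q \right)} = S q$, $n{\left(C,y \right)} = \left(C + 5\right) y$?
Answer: $\frac{\sqrt{6}}{94} \approx 0.026058$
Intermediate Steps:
$n{\left(C,y \right)} = y \left(5 + C\right)$ ($n{\left(C,y \right)} = \left(5 + C\right) y = y \left(5 + C\right)$)
$\frac{\sqrt{n{\left(5,1 \right)} + f{\left(-20,-7 \right)}}}{470} = \frac{\sqrt{1 \left(5 + 5\right) - -140}}{470} = \sqrt{1 \cdot 10 + 140} \cdot \frac{1}{470} = \sqrt{10 + 140} \cdot \frac{1}{470} = \sqrt{150} \cdot \frac{1}{470} = 5 \sqrt{6} \cdot \frac{1}{470} = \frac{\sqrt{6}}{94}$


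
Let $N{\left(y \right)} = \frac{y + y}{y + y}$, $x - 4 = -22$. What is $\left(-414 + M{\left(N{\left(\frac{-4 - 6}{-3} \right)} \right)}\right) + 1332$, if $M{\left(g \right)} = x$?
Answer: $900$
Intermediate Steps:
$x = -18$ ($x = 4 - 22 = -18$)
$N{\left(y \right)} = 1$ ($N{\left(y \right)} = \frac{2 y}{2 y} = 2 y \frac{1}{2 y} = 1$)
$M{\left(g \right)} = -18$
$\left(-414 + M{\left(N{\left(\frac{-4 - 6}{-3} \right)} \right)}\right) + 1332 = \left(-414 - 18\right) + 1332 = -432 + 1332 = 900$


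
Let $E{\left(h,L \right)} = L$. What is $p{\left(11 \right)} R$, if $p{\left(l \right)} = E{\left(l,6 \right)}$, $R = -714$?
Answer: $-4284$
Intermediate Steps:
$p{\left(l \right)} = 6$
$p{\left(11 \right)} R = 6 \left(-714\right) = -4284$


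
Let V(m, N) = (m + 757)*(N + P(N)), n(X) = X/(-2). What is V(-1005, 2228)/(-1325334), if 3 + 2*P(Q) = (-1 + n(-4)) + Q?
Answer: 414284/662667 ≈ 0.62518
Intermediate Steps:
n(X) = -X/2 (n(X) = X*(-½) = -X/2)
P(Q) = -1 + Q/2 (P(Q) = -3/2 + ((-1 - ½*(-4)) + Q)/2 = -3/2 + ((-1 + 2) + Q)/2 = -3/2 + (1 + Q)/2 = -3/2 + (½ + Q/2) = -1 + Q/2)
V(m, N) = (-1 + 3*N/2)*(757 + m) (V(m, N) = (m + 757)*(N + (-1 + N/2)) = (757 + m)*(-1 + 3*N/2) = (-1 + 3*N/2)*(757 + m))
V(-1005, 2228)/(-1325334) = (-757 - 1*(-1005) + (2271/2)*2228 + (3/2)*2228*(-1005))/(-1325334) = (-757 + 1005 + 2529894 - 3358710)*(-1/1325334) = -828568*(-1/1325334) = 414284/662667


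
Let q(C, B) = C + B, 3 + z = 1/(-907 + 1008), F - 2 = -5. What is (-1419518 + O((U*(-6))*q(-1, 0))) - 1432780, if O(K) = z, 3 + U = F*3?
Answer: -288082400/101 ≈ -2.8523e+6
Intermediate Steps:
F = -3 (F = 2 - 5 = -3)
U = -12 (U = -3 - 3*3 = -3 - 9 = -12)
z = -302/101 (z = -3 + 1/(-907 + 1008) = -3 + 1/101 = -302/101 ≈ -2.9901)
q(C, B) = B + C
O(K) = -302/101
(-1419518 + O((U*(-6))*q(-1, 0))) - 1432780 = (-1419518 - 302/101) - 1432780 = -143371620/101 - 1432780 = -288082400/101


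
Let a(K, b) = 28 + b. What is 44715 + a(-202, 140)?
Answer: 44883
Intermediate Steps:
44715 + a(-202, 140) = 44715 + (28 + 140) = 44715 + 168 = 44883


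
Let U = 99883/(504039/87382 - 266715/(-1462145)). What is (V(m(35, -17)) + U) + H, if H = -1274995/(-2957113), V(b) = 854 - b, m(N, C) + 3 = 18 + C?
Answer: 7932572719167107992273/449649254627228541 ≈ 17642.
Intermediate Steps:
m(N, C) = 15 + C (m(N, C) = -3 + (18 + C) = 15 + C)
H = 1274995/2957113 (H = -1274995*(-1/2957113) = 1274995/2957113 ≈ 0.43116)
U = 2552313383187274/152056838757 (U = 99883/(504039*(1/87382) - 266715*(-1/1462145)) = 99883/(504039/87382 + 53343/292429) = 99883/(152056838757/25553030878) = 99883*(25553030878/152056838757) = 2552313383187274/152056838757 ≈ 16785.)
(V(m(35, -17)) + U) + H = ((854 - (15 - 17)) + 2552313383187274/152056838757) + 1274995/2957113 = ((854 - 1*(-2)) + 2552313383187274/152056838757) + 1274995/2957113 = ((854 + 2) + 2552313383187274/152056838757) + 1274995/2957113 = (856 + 2552313383187274/152056838757) + 1274995/2957113 = 2682474037163266/152056838757 + 1274995/2957113 = 7932572719167107992273/449649254627228541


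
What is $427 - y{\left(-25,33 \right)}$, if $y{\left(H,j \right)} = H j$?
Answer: $1252$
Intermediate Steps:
$427 - y{\left(-25,33 \right)} = 427 - \left(-25\right) 33 = 427 - -825 = 427 + 825 = 1252$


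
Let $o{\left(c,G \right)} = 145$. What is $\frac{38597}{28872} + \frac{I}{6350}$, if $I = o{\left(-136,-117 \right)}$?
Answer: $\frac{24927739}{18333720} \approx 1.3597$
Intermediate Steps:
$I = 145$
$\frac{38597}{28872} + \frac{I}{6350} = \frac{38597}{28872} + \frac{145}{6350} = 38597 \cdot \frac{1}{28872} + 145 \cdot \frac{1}{6350} = \frac{38597}{28872} + \frac{29}{1270} = \frac{24927739}{18333720}$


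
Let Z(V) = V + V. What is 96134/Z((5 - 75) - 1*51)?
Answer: -48067/121 ≈ -397.25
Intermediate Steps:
Z(V) = 2*V
96134/Z((5 - 75) - 1*51) = 96134/((2*((5 - 75) - 1*51))) = 96134/((2*(-70 - 51))) = 96134/((2*(-121))) = 96134/(-242) = 96134*(-1/242) = -48067/121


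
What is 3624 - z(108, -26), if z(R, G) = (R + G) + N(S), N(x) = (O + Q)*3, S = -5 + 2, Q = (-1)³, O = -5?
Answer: 3560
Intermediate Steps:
Q = -1
S = -3
N(x) = -18 (N(x) = (-5 - 1)*3 = -6*3 = -18)
z(R, G) = -18 + G + R (z(R, G) = (R + G) - 18 = (G + R) - 18 = -18 + G + R)
3624 - z(108, -26) = 3624 - (-18 - 26 + 108) = 3624 - 1*64 = 3624 - 64 = 3560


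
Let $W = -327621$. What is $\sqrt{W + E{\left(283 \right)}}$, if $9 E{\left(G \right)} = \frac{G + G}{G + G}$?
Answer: $\frac{2 i \sqrt{737147}}{3} \approx 572.38 i$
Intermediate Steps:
$E{\left(G \right)} = \frac{1}{9}$ ($E{\left(G \right)} = \frac{\left(G + G\right) \frac{1}{G + G}}{9} = \frac{2 G \frac{1}{2 G}}{9} = \frac{1}{9} \cdot 1 = \frac{1}{9}$)
$\sqrt{W + E{\left(283 \right)}} = \sqrt{-327621 + \frac{1}{9}} = \sqrt{- \frac{2948588}{9}} = \frac{2 i \sqrt{737147}}{3}$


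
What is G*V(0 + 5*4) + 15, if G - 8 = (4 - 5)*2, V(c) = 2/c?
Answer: 78/5 ≈ 15.600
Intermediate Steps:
G = 6 (G = 8 + (4 - 5)*2 = 8 - 1*2 = 8 - 2 = 6)
G*V(0 + 5*4) + 15 = 6*(2/(0 + 5*4)) + 15 = 6*(2/(0 + 20)) + 15 = 6*(2/20) + 15 = 6*(2*(1/20)) + 15 = 6*(⅒) + 15 = ⅗ + 15 = 78/5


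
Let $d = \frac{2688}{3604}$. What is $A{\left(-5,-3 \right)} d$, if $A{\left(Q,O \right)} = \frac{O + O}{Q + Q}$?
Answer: $\frac{2016}{4505} \approx 0.4475$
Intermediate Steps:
$A{\left(Q,O \right)} = \frac{O}{Q}$ ($A{\left(Q,O \right)} = \frac{2 O}{2 Q} = 2 O \frac{1}{2 Q} = \frac{O}{Q}$)
$d = \frac{672}{901}$ ($d = 2688 \cdot \frac{1}{3604} = \frac{672}{901} \approx 0.74584$)
$A{\left(-5,-3 \right)} d = - \frac{3}{-5} \cdot \frac{672}{901} = \left(-3\right) \left(- \frac{1}{5}\right) \frac{672}{901} = \frac{3}{5} \cdot \frac{672}{901} = \frac{2016}{4505}$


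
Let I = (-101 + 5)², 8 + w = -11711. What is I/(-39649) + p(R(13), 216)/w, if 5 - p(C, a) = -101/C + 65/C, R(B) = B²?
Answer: -18287320145/78525280639 ≈ -0.23288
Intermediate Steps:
w = -11719 (w = -8 - 11711 = -11719)
p(C, a) = 5 + 36/C (p(C, a) = 5 - (-101/C + 65/C) = 5 - (-36)/C = 5 + 36/C)
I = 9216 (I = (-96)² = 9216)
I/(-39649) + p(R(13), 216)/w = 9216/(-39649) + (5 + 36/(13²))/(-11719) = 9216*(-1/39649) + (5 + 36/169)*(-1/11719) = -9216/39649 + (5 + 36*(1/169))*(-1/11719) = -9216/39649 + (5 + 36/169)*(-1/11719) = -9216/39649 + (881/169)*(-1/11719) = -9216/39649 - 881/1980511 = -18287320145/78525280639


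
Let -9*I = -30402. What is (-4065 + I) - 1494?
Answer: -2181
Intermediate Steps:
I = 3378 (I = -⅑*(-30402) = 3378)
(-4065 + I) - 1494 = (-4065 + 3378) - 1494 = -687 - 1494 = -2181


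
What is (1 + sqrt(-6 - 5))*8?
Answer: 8 + 8*I*sqrt(11) ≈ 8.0 + 26.533*I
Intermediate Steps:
(1 + sqrt(-6 - 5))*8 = (1 + sqrt(-11))*8 = (1 + I*sqrt(11))*8 = 8 + 8*I*sqrt(11)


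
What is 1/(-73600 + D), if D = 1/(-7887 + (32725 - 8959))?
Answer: -15879/1168694399 ≈ -1.3587e-5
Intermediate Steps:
D = 1/15879 (D = 1/(-7887 + 23766) = 1/15879 ≈ 6.2976e-5)
1/(-73600 + D) = 1/(-73600 + 1/15879) = 1/(-1168694399/15879) = -15879/1168694399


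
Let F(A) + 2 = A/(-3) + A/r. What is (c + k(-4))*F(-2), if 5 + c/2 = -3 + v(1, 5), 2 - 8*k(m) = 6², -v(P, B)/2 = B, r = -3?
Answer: 161/6 ≈ 26.833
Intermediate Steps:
v(P, B) = -2*B
k(m) = -17/4 (k(m) = ¼ - ⅛*6² = ¼ - ⅛*36 = ¼ - 9/2 = -17/4)
F(A) = -2 - 2*A/3 (F(A) = -2 + (A/(-3) + A/(-3)) = -2 + (A*(-⅓) + A*(-⅓)) = -2 + (-A/3 - A/3) = -2 - 2*A/3)
c = -36 (c = -10 + 2*(-3 - 2*5) = -10 + 2*(-3 - 10) = -10 + 2*(-13) = -10 - 26 = -36)
(c + k(-4))*F(-2) = (-36 - 17/4)*(-2 - ⅔*(-2)) = -161*(-2 + 4/3)/4 = -161/4*(-⅔) = 161/6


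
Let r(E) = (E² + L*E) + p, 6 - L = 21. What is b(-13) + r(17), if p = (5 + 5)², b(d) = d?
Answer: 121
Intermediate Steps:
L = -15 (L = 6 - 1*21 = 6 - 21 = -15)
p = 100 (p = 10² = 100)
r(E) = 100 + E² - 15*E (r(E) = (E² - 15*E) + 100 = 100 + E² - 15*E)
b(-13) + r(17) = -13 + (100 + 17² - 15*17) = -13 + (100 + 289 - 255) = -13 + 134 = 121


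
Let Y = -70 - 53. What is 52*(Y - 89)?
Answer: -11024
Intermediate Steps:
Y = -123
52*(Y - 89) = 52*(-123 - 89) = 52*(-212) = -11024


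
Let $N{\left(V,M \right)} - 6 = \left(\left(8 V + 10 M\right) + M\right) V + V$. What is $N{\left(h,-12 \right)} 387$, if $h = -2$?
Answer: $116100$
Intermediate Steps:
$N{\left(V,M \right)} = 6 + V + V \left(8 V + 11 M\right)$ ($N{\left(V,M \right)} = 6 + \left(\left(\left(8 V + 10 M\right) + M\right) V + V\right) = 6 + \left(\left(8 V + 11 M\right) V + V\right) = 6 + \left(V \left(8 V + 11 M\right) + V\right) = 6 + \left(V + V \left(8 V + 11 M\right)\right) = 6 + V + V \left(8 V + 11 M\right)$)
$N{\left(h,-12 \right)} 387 = \left(6 - 2 + 8 \left(-2\right)^{2} + 11 \left(-12\right) \left(-2\right)\right) 387 = \left(6 - 2 + 8 \cdot 4 + 264\right) 387 = \left(6 - 2 + 32 + 264\right) 387 = 300 \cdot 387 = 116100$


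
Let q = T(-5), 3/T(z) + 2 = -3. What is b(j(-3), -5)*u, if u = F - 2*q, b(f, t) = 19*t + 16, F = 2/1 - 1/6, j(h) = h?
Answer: -7189/30 ≈ -239.63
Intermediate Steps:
T(z) = -⅗ (T(z) = 3/(-2 - 3) = 3/(-5) = 3*(-⅕) = -⅗)
F = 11/6 (F = 2*1 - 1*⅙ = 2 - ⅙ = 11/6 ≈ 1.8333)
q = -⅗ ≈ -0.60000
b(f, t) = 16 + 19*t
u = 91/30 (u = 11/6 - 2*(-⅗) = 11/6 + 6/5 = 91/30 ≈ 3.0333)
b(j(-3), -5)*u = (16 + 19*(-5))*(91/30) = (16 - 95)*(91/30) = -79*91/30 = -7189/30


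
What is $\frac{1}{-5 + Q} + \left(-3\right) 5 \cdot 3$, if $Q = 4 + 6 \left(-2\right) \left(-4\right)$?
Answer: $- \frac{2114}{47} \approx -44.979$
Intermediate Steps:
$Q = 52$ ($Q = 4 - -48 = 4 + 48 = 52$)
$\frac{1}{-5 + Q} + \left(-3\right) 5 \cdot 3 = \frac{1}{-5 + 52} + \left(-3\right) 5 \cdot 3 = \frac{1}{47} - 45 = - \frac{2114}{47}$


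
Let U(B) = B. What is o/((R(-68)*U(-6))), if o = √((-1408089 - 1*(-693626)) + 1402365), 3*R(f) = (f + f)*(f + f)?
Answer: -√687902/36992 ≈ -0.022421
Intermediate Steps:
R(f) = 4*f²/3 (R(f) = ((f + f)*(f + f))/3 = ((2*f)*(2*f))/3 = (4*f²)/3 = 4*f²/3)
o = √687902 (o = √((-1408089 + 693626) + 1402365) = √(-714463 + 1402365) = √687902 ≈ 829.40)
o/((R(-68)*U(-6))) = √687902/((((4/3)*(-68)²)*(-6))) = √687902/((((4/3)*4624)*(-6))) = √687902/(((18496/3)*(-6))) = √687902/(-36992) = √687902*(-1/36992) = -√687902/36992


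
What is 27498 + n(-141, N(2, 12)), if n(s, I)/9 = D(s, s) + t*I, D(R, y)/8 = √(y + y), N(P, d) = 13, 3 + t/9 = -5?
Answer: 19074 + 72*I*√282 ≈ 19074.0 + 1209.1*I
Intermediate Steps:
t = -72 (t = -27 + 9*(-5) = -27 - 45 = -72)
D(R, y) = 8*√2*√y (D(R, y) = 8*√(y + y) = 8*√(2*y) = 8*(√2*√y) = 8*√2*√y)
n(s, I) = -648*I + 72*√2*√s (n(s, I) = 9*(8*√2*√s - 72*I) = 9*(-72*I + 8*√2*√s) = -648*I + 72*√2*√s)
27498 + n(-141, N(2, 12)) = 27498 + (-648*13 + 72*√2*√(-141)) = 27498 + (-8424 + 72*√2*(I*√141)) = 27498 + (-8424 + 72*I*√282) = 19074 + 72*I*√282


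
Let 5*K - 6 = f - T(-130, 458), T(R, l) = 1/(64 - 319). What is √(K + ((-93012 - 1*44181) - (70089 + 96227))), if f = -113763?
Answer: I*√21215082459/255 ≈ 571.19*I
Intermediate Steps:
T(R, l) = -1/255 (T(R, l) = 1/(-255) = -1/255)
K = -29008034/1275 (K = 6/5 + (-113763 - 1*(-1/255))/5 = 6/5 + (-113763 + 1/255)/5 = 6/5 + (⅕)*(-29009564/255) = 6/5 - 29009564/1275 = -29008034/1275 ≈ -22751.)
√(K + ((-93012 - 1*44181) - (70089 + 96227))) = √(-29008034/1275 + ((-93012 - 1*44181) - (70089 + 96227))) = √(-29008034/1275 + ((-93012 - 44181) - 1*166316)) = √(-29008034/1275 + (-137193 - 166316)) = √(-29008034/1275 - 303509) = √(-415982009/1275) = I*√21215082459/255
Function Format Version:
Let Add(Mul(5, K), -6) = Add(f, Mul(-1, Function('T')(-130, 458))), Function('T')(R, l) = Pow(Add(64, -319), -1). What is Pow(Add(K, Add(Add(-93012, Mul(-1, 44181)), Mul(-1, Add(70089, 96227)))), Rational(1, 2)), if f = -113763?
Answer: Mul(Rational(1, 255), I, Pow(21215082459, Rational(1, 2))) ≈ Mul(571.19, I)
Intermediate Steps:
Function('T')(R, l) = Rational(-1, 255) (Function('T')(R, l) = Pow(-255, -1) = Rational(-1, 255))
K = Rational(-29008034, 1275) (K = Add(Rational(6, 5), Mul(Rational(1, 5), Add(-113763, Mul(-1, Rational(-1, 255))))) = Add(Rational(6, 5), Mul(Rational(1, 5), Add(-113763, Rational(1, 255)))) = Add(Rational(6, 5), Mul(Rational(1, 5), Rational(-29009564, 255))) = Add(Rational(6, 5), Rational(-29009564, 1275)) = Rational(-29008034, 1275) ≈ -22751.)
Pow(Add(K, Add(Add(-93012, Mul(-1, 44181)), Mul(-1, Add(70089, 96227)))), Rational(1, 2)) = Pow(Add(Rational(-29008034, 1275), Add(Add(-93012, Mul(-1, 44181)), Mul(-1, Add(70089, 96227)))), Rational(1, 2)) = Pow(Add(Rational(-29008034, 1275), Add(Add(-93012, -44181), Mul(-1, 166316))), Rational(1, 2)) = Pow(Add(Rational(-29008034, 1275), Add(-137193, -166316)), Rational(1, 2)) = Pow(Add(Rational(-29008034, 1275), -303509), Rational(1, 2)) = Pow(Rational(-415982009, 1275), Rational(1, 2)) = Mul(Rational(1, 255), I, Pow(21215082459, Rational(1, 2)))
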